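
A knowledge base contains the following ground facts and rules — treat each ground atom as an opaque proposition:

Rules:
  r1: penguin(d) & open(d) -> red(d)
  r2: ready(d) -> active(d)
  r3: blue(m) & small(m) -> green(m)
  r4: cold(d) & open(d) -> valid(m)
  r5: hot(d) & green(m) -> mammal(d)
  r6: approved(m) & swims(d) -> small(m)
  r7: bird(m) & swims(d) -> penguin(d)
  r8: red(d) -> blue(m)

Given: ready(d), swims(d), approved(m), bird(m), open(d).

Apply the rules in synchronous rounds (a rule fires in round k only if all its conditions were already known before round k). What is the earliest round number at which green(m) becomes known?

4

[1] r2 [ready(d) -> active(d)]; r6 [approved(m) & swims(d) -> small(m)]; r7 [bird(m) & swims(d) -> penguin(d)]. ⇒ new: active(d), small(m), penguin(d).
[2] r1 [penguin(d) & open(d) -> red(d)]. ⇒ new: red(d).
[3] r8 [red(d) -> blue(m)]. ⇒ new: blue(m).
[4] r3 [blue(m) & small(m) -> green(m)]. ⇒ new: green(m).
green(m) first appears in round 4.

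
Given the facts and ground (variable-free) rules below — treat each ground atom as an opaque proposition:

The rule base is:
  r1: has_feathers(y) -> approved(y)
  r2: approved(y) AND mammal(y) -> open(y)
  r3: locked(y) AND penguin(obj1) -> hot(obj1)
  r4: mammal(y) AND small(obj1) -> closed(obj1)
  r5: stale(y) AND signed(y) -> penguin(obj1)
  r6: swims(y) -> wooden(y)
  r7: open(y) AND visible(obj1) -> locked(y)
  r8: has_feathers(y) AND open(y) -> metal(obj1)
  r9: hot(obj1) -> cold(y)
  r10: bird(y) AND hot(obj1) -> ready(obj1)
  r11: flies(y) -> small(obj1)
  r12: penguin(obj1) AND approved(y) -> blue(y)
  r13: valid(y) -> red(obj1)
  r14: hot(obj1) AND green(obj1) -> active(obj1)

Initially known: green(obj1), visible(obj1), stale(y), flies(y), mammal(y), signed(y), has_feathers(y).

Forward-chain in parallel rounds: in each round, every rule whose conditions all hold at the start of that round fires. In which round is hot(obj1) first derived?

4

Round 1: r1 [has_feathers(y) -> approved(y)]; r5 [stale(y) AND signed(y) -> penguin(obj1)]; r11 [flies(y) -> small(obj1)]. New: approved(y), penguin(obj1), small(obj1).
Round 2: r2 [approved(y) AND mammal(y) -> open(y)]; r4 [mammal(y) AND small(obj1) -> closed(obj1)]; r12 [penguin(obj1) AND approved(y) -> blue(y)]. New: open(y), closed(obj1), blue(y).
Round 3: r7 [open(y) AND visible(obj1) -> locked(y)]; r8 [has_feathers(y) AND open(y) -> metal(obj1)]. New: locked(y), metal(obj1).
Round 4: r3 [locked(y) AND penguin(obj1) -> hot(obj1)]. New: hot(obj1).
hot(obj1) first appears in round 4.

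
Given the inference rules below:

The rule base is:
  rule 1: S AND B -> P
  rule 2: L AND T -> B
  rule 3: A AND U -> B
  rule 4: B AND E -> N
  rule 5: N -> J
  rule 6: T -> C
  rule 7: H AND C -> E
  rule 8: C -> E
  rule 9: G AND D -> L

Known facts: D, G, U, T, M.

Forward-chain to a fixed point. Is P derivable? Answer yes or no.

no

Round 1: rule 6 [T -> C]; rule 9 [G AND D -> L]. Adds C, L.
Round 2: rule 2 [L AND T -> B]; rule 8 [C -> E]. Adds B, E.
Round 3: rule 4 [B AND E -> N]. Adds N.
Round 4: rule 5 [N -> J]. Adds J.
Fixed point reached. P is concluded only by rule 1; rule 1 needs S (never derived).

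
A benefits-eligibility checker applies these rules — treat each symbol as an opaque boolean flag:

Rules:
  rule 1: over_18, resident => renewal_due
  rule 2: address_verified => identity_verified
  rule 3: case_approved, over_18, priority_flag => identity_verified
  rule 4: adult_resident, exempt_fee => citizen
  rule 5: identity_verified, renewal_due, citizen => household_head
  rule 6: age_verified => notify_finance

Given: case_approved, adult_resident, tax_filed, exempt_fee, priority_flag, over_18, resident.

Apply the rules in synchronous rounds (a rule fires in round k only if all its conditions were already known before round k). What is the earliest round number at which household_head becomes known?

2

Round 1: rule 1 [over_18, resident => renewal_due]; rule 3 [case_approved, over_18, priority_flag => identity_verified]; rule 4 [adult_resident, exempt_fee => citizen]. Adds renewal_due, identity_verified, citizen.
Round 2: rule 5 [identity_verified, renewal_due, citizen => household_head]. Adds household_head.
household_head first appears in round 2.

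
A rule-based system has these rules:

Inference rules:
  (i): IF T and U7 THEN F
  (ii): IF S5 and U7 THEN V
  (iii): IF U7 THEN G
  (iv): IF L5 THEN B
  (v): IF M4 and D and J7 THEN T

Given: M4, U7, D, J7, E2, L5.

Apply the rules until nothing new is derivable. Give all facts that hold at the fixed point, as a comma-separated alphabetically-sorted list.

Round 1: (iii) [IF U7 THEN G]; (iv) [IF L5 THEN B]; (v) [IF M4 and D and J7 THEN T]. New: G, B, T.
Round 2: (i) [IF T and U7 THEN F]. New: F.

B, D, E2, F, G, J7, L5, M4, T, U7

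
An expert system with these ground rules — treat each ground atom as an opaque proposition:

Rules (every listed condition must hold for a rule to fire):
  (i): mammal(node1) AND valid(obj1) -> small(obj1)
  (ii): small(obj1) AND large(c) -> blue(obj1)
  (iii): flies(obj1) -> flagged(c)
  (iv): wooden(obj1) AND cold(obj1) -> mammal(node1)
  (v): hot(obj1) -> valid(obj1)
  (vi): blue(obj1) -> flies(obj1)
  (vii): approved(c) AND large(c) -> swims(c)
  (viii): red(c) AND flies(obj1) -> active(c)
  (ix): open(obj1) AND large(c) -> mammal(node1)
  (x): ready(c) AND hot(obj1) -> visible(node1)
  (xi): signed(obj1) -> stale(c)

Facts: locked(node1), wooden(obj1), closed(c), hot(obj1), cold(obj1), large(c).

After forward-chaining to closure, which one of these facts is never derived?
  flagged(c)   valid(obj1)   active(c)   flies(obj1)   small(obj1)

active(c)

Round 1: (iv) [wooden(obj1) AND cold(obj1) -> mammal(node1)]; (v) [hot(obj1) -> valid(obj1)]. Adds mammal(node1), valid(obj1).
Round 2: (i) [mammal(node1) AND valid(obj1) -> small(obj1)]. Adds small(obj1).
Round 3: (ii) [small(obj1) AND large(c) -> blue(obj1)]. Adds blue(obj1).
Round 4: (vi) [blue(obj1) -> flies(obj1)]. Adds flies(obj1).
Round 5: (iii) [flies(obj1) -> flagged(c)]. Adds flagged(c).
Derived: valid(obj1) (round 1), flagged(c) (round 5), small(obj1) (round 2), flies(obj1) (round 4). active(c) never appears in any round.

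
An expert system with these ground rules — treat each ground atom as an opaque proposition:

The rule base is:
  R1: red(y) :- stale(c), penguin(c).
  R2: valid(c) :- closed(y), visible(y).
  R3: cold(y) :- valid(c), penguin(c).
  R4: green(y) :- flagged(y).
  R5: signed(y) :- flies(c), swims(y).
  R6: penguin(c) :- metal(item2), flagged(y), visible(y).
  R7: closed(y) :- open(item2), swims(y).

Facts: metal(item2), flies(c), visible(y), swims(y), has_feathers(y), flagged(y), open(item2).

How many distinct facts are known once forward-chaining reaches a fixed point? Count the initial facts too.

Round 1: R4 [green(y) :- flagged(y).]; R5 [signed(y) :- flies(c), swims(y).]; R6 [penguin(c) :- metal(item2), flagged(y), visible(y).]; R7 [closed(y) :- open(item2), swims(y).]. New: green(y), signed(y), penguin(c), closed(y).
Round 2: R2 [valid(c) :- closed(y), visible(y).]. New: valid(c).
Round 3: R3 [cold(y) :- valid(c), penguin(c).]. New: cold(y).
Closure: {closed(y), cold(y), flagged(y), flies(c), green(y), has_feathers(y), metal(item2), open(item2), penguin(c), signed(y), swims(y), valid(c), visible(y)} — 13 facts.

13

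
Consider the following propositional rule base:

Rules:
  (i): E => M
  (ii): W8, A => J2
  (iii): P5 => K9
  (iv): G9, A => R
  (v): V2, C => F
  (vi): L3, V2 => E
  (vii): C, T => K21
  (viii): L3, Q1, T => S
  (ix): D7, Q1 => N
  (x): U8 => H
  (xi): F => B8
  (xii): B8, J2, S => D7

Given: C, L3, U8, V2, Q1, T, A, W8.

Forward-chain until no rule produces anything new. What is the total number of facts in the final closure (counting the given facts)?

18

Round 1: (ii) [W8, A => J2]; (v) [V2, C => F]; (vi) [L3, V2 => E]; (vii) [C, T => K21]; (viii) [L3, Q1, T => S]; (x) [U8 => H]. Adds J2, F, E, K21, S, H.
Round 2: (i) [E => M]; (xi) [F => B8]. Adds M, B8.
Round 3: (xii) [B8, J2, S => D7]. Adds D7.
Round 4: (ix) [D7, Q1 => N]. Adds N.
Closure: {A, B8, C, D7, E, F, H, J2, K21, L3, M, N, Q1, S, T, U8, V2, W8} — 18 facts.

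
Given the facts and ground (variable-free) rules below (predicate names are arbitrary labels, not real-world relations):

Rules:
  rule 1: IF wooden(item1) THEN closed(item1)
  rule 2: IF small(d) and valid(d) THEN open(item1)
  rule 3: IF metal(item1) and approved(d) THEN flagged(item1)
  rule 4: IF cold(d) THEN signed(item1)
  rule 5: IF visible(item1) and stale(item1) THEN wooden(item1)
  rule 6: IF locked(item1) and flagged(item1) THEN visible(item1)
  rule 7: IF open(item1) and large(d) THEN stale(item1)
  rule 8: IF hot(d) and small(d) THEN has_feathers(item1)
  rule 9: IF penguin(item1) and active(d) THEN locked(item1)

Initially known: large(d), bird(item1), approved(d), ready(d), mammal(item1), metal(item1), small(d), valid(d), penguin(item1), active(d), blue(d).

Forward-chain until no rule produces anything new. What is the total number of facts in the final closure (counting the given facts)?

Round 1 fires rule 2, rule 3, rule 9, giving open(item1), flagged(item1), locked(item1).
Round 2 fires rule 6, rule 7, giving visible(item1), stale(item1).
Round 3 fires rule 5, giving wooden(item1).
Round 4 fires rule 1, giving closed(item1).
Closure: {active(d), approved(d), bird(item1), blue(d), closed(item1), flagged(item1), large(d), locked(item1), mammal(item1), metal(item1), open(item1), penguin(item1), ready(d), small(d), stale(item1), valid(d), visible(item1), wooden(item1)} — 18 facts.

18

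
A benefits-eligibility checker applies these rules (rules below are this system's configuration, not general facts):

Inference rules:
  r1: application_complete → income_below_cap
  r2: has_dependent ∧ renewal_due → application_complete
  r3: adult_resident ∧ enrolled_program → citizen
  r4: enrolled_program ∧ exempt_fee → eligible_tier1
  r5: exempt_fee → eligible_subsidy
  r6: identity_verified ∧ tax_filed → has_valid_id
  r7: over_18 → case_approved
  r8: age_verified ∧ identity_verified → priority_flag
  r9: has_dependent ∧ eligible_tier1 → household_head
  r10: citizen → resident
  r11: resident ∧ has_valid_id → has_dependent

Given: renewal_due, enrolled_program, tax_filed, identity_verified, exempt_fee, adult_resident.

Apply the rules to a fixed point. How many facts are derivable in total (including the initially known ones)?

Round 1: r3 [adult_resident ∧ enrolled_program → citizen]; r4 [enrolled_program ∧ exempt_fee → eligible_tier1]; r5 [exempt_fee → eligible_subsidy]; r6 [identity_verified ∧ tax_filed → has_valid_id]. New: citizen, eligible_tier1, eligible_subsidy, has_valid_id.
Round 2: r10 [citizen → resident]. New: resident.
Round 3: r11 [resident ∧ has_valid_id → has_dependent]. New: has_dependent.
Round 4: r2 [has_dependent ∧ renewal_due → application_complete]; r9 [has_dependent ∧ eligible_tier1 → household_head]. New: application_complete, household_head.
Round 5: r1 [application_complete → income_below_cap]. New: income_below_cap.
Closure: {adult_resident, application_complete, citizen, eligible_subsidy, eligible_tier1, enrolled_program, exempt_fee, has_dependent, has_valid_id, household_head, identity_verified, income_below_cap, renewal_due, resident, tax_filed} — 15 facts.

15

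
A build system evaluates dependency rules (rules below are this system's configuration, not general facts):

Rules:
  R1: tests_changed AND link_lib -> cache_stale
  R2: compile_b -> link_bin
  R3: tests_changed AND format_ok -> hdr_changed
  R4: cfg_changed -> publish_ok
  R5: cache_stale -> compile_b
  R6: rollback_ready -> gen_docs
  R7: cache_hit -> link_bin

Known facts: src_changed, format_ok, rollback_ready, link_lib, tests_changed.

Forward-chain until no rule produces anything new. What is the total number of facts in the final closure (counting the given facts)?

Round 1: R1 [tests_changed AND link_lib -> cache_stale]; R3 [tests_changed AND format_ok -> hdr_changed]; R6 [rollback_ready -> gen_docs]. Adds cache_stale, hdr_changed, gen_docs.
Round 2: R5 [cache_stale -> compile_b]. Adds compile_b.
Round 3: R2 [compile_b -> link_bin]. Adds link_bin.
Closure: {cache_stale, compile_b, format_ok, gen_docs, hdr_changed, link_bin, link_lib, rollback_ready, src_changed, tests_changed} — 10 facts.

10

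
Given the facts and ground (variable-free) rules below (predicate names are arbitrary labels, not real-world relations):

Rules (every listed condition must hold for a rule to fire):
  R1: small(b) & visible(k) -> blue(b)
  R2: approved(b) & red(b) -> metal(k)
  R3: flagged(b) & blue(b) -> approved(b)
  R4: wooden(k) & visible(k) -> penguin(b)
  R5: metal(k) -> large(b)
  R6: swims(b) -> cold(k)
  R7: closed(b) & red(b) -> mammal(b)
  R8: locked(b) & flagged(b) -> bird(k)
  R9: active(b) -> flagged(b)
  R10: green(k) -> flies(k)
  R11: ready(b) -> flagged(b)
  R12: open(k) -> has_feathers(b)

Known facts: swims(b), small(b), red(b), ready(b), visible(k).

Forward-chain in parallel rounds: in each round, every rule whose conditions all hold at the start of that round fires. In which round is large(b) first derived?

[1] R1 [small(b) & visible(k) -> blue(b)]; R6 [swims(b) -> cold(k)]; R11 [ready(b) -> flagged(b)]. ⇒ new: blue(b), cold(k), flagged(b).
[2] R3 [flagged(b) & blue(b) -> approved(b)]. ⇒ new: approved(b).
[3] R2 [approved(b) & red(b) -> metal(k)]. ⇒ new: metal(k).
[4] R5 [metal(k) -> large(b)]. ⇒ new: large(b).
large(b) first appears in round 4.

4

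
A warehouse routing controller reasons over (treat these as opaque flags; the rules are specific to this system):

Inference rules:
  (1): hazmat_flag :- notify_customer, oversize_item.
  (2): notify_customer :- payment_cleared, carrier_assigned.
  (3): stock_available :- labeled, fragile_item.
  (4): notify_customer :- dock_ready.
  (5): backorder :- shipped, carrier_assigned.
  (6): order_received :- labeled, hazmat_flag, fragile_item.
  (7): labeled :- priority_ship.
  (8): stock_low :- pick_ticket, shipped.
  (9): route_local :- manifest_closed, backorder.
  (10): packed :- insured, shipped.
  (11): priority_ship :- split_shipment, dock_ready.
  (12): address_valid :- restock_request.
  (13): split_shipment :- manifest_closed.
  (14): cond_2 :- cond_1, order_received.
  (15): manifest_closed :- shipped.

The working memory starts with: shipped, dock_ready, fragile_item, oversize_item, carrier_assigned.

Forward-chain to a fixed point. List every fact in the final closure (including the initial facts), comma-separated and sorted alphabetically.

backorder, carrier_assigned, dock_ready, fragile_item, hazmat_flag, labeled, manifest_closed, notify_customer, order_received, oversize_item, priority_ship, route_local, shipped, split_shipment, stock_available

Round 1: (4) [notify_customer :- dock_ready.]; (5) [backorder :- shipped, carrier_assigned.]; (15) [manifest_closed :- shipped.]. New: notify_customer, backorder, manifest_closed.
Round 2: (1) [hazmat_flag :- notify_customer, oversize_item.]; (9) [route_local :- manifest_closed, backorder.]; (13) [split_shipment :- manifest_closed.]. New: hazmat_flag, route_local, split_shipment.
Round 3: (11) [priority_ship :- split_shipment, dock_ready.]. New: priority_ship.
Round 4: (7) [labeled :- priority_ship.]. New: labeled.
Round 5: (3) [stock_available :- labeled, fragile_item.]; (6) [order_received :- labeled, hazmat_flag, fragile_item.]. New: stock_available, order_received.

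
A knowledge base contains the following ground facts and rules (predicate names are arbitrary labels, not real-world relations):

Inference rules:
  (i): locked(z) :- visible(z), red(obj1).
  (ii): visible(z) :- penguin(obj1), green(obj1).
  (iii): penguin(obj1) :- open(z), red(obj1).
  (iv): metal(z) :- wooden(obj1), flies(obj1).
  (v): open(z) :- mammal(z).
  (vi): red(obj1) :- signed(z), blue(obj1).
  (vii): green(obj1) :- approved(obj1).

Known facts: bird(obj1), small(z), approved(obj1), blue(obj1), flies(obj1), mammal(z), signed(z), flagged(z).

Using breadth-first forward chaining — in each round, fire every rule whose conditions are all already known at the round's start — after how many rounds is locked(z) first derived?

4

[1] (v) [open(z) :- mammal(z).]; (vi) [red(obj1) :- signed(z), blue(obj1).]; (vii) [green(obj1) :- approved(obj1).]. ⇒ new: open(z), red(obj1), green(obj1).
[2] (iii) [penguin(obj1) :- open(z), red(obj1).]. ⇒ new: penguin(obj1).
[3] (ii) [visible(z) :- penguin(obj1), green(obj1).]. ⇒ new: visible(z).
[4] (i) [locked(z) :- visible(z), red(obj1).]. ⇒ new: locked(z).
locked(z) first appears in round 4.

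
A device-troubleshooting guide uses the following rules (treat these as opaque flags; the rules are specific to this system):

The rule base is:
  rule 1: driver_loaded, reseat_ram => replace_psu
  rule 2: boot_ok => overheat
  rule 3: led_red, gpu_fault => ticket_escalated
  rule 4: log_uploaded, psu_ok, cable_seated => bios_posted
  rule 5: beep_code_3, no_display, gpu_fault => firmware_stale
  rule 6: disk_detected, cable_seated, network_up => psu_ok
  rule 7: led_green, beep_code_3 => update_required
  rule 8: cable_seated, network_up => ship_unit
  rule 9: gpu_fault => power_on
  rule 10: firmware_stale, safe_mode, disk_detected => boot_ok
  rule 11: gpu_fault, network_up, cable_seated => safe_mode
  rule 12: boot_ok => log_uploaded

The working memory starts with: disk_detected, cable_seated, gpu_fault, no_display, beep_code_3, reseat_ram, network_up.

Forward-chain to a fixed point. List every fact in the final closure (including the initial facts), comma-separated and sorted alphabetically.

beep_code_3, bios_posted, boot_ok, cable_seated, disk_detected, firmware_stale, gpu_fault, log_uploaded, network_up, no_display, overheat, power_on, psu_ok, reseat_ram, safe_mode, ship_unit

Round 1: rule 5 [beep_code_3, no_display, gpu_fault => firmware_stale]; rule 6 [disk_detected, cable_seated, network_up => psu_ok]; rule 8 [cable_seated, network_up => ship_unit]; rule 9 [gpu_fault => power_on]; rule 11 [gpu_fault, network_up, cable_seated => safe_mode]. Adds firmware_stale, psu_ok, ship_unit, power_on, safe_mode.
Round 2: rule 10 [firmware_stale, safe_mode, disk_detected => boot_ok]. Adds boot_ok.
Round 3: rule 2 [boot_ok => overheat]; rule 12 [boot_ok => log_uploaded]. Adds overheat, log_uploaded.
Round 4: rule 4 [log_uploaded, psu_ok, cable_seated => bios_posted]. Adds bios_posted.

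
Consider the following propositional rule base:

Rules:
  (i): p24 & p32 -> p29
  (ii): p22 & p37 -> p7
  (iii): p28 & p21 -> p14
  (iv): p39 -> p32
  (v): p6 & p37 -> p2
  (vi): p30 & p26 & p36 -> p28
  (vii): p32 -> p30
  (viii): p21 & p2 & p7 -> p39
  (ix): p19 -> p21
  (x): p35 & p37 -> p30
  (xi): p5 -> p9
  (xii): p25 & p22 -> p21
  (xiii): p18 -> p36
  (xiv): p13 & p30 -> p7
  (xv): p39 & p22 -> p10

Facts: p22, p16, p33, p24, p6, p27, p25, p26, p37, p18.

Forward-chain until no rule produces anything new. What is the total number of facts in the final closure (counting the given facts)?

21

Round 1 — (ii), (v), (xii), (xiii), derive p7, p2, p21, p36.
Round 2 — (viii), derive p39.
Round 3 — (iv), (xv), derive p32, p10.
Round 4 — (i), (vii), derive p29, p30.
Round 5 — (vi), derive p28.
Round 6 — (iii), derive p14.
Closure: {p10, p14, p16, p18, p2, p21, p22, p24, p25, p26, p27, p28, p29, p30, p32, p33, p36, p37, p39, p6, p7} — 21 facts.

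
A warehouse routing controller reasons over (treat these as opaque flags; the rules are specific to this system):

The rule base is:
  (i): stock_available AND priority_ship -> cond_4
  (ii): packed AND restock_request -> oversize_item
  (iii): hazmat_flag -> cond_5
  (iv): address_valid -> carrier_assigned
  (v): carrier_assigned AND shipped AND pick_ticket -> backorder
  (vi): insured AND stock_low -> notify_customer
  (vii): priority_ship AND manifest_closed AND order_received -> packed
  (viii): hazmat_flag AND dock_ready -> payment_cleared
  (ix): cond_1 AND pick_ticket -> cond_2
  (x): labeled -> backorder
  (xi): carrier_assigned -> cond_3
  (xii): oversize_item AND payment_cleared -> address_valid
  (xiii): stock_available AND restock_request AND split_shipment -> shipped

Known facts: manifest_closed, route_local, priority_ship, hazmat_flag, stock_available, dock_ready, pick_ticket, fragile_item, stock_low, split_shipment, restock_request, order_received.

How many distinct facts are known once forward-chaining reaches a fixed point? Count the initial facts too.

[1] (i) [stock_available AND priority_ship -> cond_4]; (iii) [hazmat_flag -> cond_5]; (vii) [priority_ship AND manifest_closed AND order_received -> packed]; (viii) [hazmat_flag AND dock_ready -> payment_cleared]; (xiii) [stock_available AND restock_request AND split_shipment -> shipped]. ⇒ new: cond_4, cond_5, packed, payment_cleared, shipped.
[2] (ii) [packed AND restock_request -> oversize_item]. ⇒ new: oversize_item.
[3] (xii) [oversize_item AND payment_cleared -> address_valid]. ⇒ new: address_valid.
[4] (iv) [address_valid -> carrier_assigned]. ⇒ new: carrier_assigned.
[5] (v) [carrier_assigned AND shipped AND pick_ticket -> backorder]; (xi) [carrier_assigned -> cond_3]. ⇒ new: backorder, cond_3.
Closure: {address_valid, backorder, carrier_assigned, cond_3, cond_4, cond_5, dock_ready, fragile_item, hazmat_flag, manifest_closed, order_received, oversize_item, packed, payment_cleared, pick_ticket, priority_ship, restock_request, route_local, shipped, split_shipment, stock_available, stock_low} — 22 facts.

22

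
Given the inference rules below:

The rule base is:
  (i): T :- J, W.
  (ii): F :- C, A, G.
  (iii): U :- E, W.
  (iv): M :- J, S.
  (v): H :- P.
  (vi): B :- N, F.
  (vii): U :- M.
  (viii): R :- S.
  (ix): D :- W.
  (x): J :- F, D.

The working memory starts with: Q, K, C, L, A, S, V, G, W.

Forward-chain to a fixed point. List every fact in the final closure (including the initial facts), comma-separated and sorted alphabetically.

A, C, D, F, G, J, K, L, M, Q, R, S, T, U, V, W

Round 1: (ii) [F :- C, A, G.]; (viii) [R :- S.]; (ix) [D :- W.]. Adds F, R, D.
Round 2: (x) [J :- F, D.]. Adds J.
Round 3: (i) [T :- J, W.]; (iv) [M :- J, S.]. Adds T, M.
Round 4: (vii) [U :- M.]. Adds U.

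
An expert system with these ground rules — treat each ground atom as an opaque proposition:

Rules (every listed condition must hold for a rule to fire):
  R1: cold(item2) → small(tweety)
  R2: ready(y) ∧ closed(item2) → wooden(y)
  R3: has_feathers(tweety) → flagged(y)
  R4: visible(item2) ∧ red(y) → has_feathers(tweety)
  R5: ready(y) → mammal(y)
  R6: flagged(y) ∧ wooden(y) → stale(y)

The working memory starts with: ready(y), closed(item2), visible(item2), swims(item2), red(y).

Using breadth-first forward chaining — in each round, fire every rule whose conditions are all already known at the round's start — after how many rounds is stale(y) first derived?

3

[1] R2 [ready(y) ∧ closed(item2) → wooden(y)]; R4 [visible(item2) ∧ red(y) → has_feathers(tweety)]; R5 [ready(y) → mammal(y)]. ⇒ new: wooden(y), has_feathers(tweety), mammal(y).
[2] R3 [has_feathers(tweety) → flagged(y)]. ⇒ new: flagged(y).
[3] R6 [flagged(y) ∧ wooden(y) → stale(y)]. ⇒ new: stale(y).
stale(y) first appears in round 3.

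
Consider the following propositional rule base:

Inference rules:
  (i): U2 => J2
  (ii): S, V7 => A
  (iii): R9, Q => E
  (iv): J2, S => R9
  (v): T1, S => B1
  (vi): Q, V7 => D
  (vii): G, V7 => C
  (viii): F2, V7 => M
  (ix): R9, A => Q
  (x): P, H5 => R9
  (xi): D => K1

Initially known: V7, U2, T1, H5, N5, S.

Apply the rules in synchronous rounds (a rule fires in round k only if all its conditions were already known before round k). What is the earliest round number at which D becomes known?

4

Round 1 fires (i), (ii), (v), giving J2, A, B1.
Round 2 fires (iv), giving R9.
Round 3 fires (ix), giving Q.
Round 4 fires (iii), (vi), giving E, D.
D first appears in round 4.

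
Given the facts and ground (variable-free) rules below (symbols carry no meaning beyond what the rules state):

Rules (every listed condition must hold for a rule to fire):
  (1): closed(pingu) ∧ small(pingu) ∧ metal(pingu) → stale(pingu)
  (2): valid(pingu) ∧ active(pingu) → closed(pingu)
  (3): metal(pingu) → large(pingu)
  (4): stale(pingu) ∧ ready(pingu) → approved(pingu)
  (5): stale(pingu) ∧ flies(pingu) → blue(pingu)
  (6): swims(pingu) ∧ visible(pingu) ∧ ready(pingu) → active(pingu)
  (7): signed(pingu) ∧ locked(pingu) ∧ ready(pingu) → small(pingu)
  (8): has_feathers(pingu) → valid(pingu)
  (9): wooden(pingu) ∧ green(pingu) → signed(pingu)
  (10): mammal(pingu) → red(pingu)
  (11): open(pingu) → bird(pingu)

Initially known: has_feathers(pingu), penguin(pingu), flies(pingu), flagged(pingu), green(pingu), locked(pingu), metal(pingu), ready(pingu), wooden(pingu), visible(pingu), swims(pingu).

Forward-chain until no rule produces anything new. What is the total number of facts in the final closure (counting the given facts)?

Round 1: (3) [metal(pingu) → large(pingu)]; (6) [swims(pingu) ∧ visible(pingu) ∧ ready(pingu) → active(pingu)]; (8) [has_feathers(pingu) → valid(pingu)]; (9) [wooden(pingu) ∧ green(pingu) → signed(pingu)]. New: large(pingu), active(pingu), valid(pingu), signed(pingu).
Round 2: (2) [valid(pingu) ∧ active(pingu) → closed(pingu)]; (7) [signed(pingu) ∧ locked(pingu) ∧ ready(pingu) → small(pingu)]. New: closed(pingu), small(pingu).
Round 3: (1) [closed(pingu) ∧ small(pingu) ∧ metal(pingu) → stale(pingu)]. New: stale(pingu).
Round 4: (4) [stale(pingu) ∧ ready(pingu) → approved(pingu)]; (5) [stale(pingu) ∧ flies(pingu) → blue(pingu)]. New: approved(pingu), blue(pingu).
Closure: {active(pingu), approved(pingu), blue(pingu), closed(pingu), flagged(pingu), flies(pingu), green(pingu), has_feathers(pingu), large(pingu), locked(pingu), metal(pingu), penguin(pingu), ready(pingu), signed(pingu), small(pingu), stale(pingu), swims(pingu), valid(pingu), visible(pingu), wooden(pingu)} — 20 facts.

20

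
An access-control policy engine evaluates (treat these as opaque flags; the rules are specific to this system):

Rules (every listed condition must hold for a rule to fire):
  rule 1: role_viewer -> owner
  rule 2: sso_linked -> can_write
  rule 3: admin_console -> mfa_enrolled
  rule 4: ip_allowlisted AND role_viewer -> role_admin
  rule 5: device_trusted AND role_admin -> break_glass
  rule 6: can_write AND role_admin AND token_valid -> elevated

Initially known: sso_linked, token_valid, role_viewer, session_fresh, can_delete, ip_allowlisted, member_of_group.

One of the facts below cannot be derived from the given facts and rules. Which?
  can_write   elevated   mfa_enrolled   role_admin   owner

mfa_enrolled

Round 1 fires rule 1, rule 2, rule 4, giving owner, can_write, role_admin.
Round 2 fires rule 6, giving elevated.
Derived: role_admin (round 1), owner (round 1), elevated (round 2), can_write (round 1). mfa_enrolled never appears in any round.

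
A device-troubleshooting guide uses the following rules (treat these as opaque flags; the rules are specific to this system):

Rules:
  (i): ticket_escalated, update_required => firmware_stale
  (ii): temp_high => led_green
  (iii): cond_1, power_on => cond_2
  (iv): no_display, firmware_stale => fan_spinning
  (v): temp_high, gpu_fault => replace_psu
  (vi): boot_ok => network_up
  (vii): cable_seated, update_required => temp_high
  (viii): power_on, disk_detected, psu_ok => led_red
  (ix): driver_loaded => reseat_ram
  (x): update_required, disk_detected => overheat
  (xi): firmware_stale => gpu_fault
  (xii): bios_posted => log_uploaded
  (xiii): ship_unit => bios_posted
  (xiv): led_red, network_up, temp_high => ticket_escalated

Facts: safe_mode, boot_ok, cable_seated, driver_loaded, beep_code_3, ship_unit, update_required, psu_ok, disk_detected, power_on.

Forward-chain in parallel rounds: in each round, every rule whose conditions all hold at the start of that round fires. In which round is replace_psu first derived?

5

Round 1: (vi) [boot_ok => network_up]; (vii) [cable_seated, update_required => temp_high]; (viii) [power_on, disk_detected, psu_ok => led_red]; (ix) [driver_loaded => reseat_ram]; (x) [update_required, disk_detected => overheat]; (xiii) [ship_unit => bios_posted]. New: network_up, temp_high, led_red, reseat_ram, overheat, bios_posted.
Round 2: (ii) [temp_high => led_green]; (xii) [bios_posted => log_uploaded]; (xiv) [led_red, network_up, temp_high => ticket_escalated]. New: led_green, log_uploaded, ticket_escalated.
Round 3: (i) [ticket_escalated, update_required => firmware_stale]. New: firmware_stale.
Round 4: (xi) [firmware_stale => gpu_fault]. New: gpu_fault.
Round 5: (v) [temp_high, gpu_fault => replace_psu]. New: replace_psu.
replace_psu first appears in round 5.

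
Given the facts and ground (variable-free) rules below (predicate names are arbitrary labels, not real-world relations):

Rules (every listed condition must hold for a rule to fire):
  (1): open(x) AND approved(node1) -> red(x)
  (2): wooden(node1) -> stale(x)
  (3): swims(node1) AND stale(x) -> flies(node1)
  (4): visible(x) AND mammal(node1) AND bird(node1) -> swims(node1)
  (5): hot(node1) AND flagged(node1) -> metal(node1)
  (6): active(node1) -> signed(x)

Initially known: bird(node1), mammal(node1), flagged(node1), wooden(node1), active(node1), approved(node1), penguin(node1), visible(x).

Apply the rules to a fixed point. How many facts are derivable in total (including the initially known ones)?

Round 1: (2) [wooden(node1) -> stale(x)]; (4) [visible(x) AND mammal(node1) AND bird(node1) -> swims(node1)]; (6) [active(node1) -> signed(x)]. New: stale(x), swims(node1), signed(x).
Round 2: (3) [swims(node1) AND stale(x) -> flies(node1)]. New: flies(node1).
Closure: {active(node1), approved(node1), bird(node1), flagged(node1), flies(node1), mammal(node1), penguin(node1), signed(x), stale(x), swims(node1), visible(x), wooden(node1)} — 12 facts.

12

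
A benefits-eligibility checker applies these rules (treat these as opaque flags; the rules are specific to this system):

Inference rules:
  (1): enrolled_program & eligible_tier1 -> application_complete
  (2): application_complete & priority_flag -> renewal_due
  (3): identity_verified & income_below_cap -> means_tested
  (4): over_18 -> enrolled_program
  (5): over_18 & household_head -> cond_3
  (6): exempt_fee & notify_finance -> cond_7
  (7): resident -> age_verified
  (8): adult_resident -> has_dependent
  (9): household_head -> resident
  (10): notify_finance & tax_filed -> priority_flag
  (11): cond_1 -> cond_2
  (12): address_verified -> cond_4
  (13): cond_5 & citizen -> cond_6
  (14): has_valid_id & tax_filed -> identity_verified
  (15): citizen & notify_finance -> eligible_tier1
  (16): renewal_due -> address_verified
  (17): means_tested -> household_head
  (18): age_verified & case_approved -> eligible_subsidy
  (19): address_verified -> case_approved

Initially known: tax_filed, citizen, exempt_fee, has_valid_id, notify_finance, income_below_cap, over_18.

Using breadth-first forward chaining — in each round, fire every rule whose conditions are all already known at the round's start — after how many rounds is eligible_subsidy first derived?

Round 1: (4) [over_18 -> enrolled_program]; (6) [exempt_fee & notify_finance -> cond_7]; (10) [notify_finance & tax_filed -> priority_flag]; (14) [has_valid_id & tax_filed -> identity_verified]; (15) [citizen & notify_finance -> eligible_tier1]. New: enrolled_program, cond_7, priority_flag, identity_verified, eligible_tier1.
Round 2: (1) [enrolled_program & eligible_tier1 -> application_complete]; (3) [identity_verified & income_below_cap -> means_tested]. New: application_complete, means_tested.
Round 3: (2) [application_complete & priority_flag -> renewal_due]; (17) [means_tested -> household_head]. New: renewal_due, household_head.
Round 4: (5) [over_18 & household_head -> cond_3]; (9) [household_head -> resident]; (16) [renewal_due -> address_verified]. New: cond_3, resident, address_verified.
Round 5: (7) [resident -> age_verified]; (12) [address_verified -> cond_4]; (19) [address_verified -> case_approved]. New: age_verified, cond_4, case_approved.
Round 6: (18) [age_verified & case_approved -> eligible_subsidy]. New: eligible_subsidy.
eligible_subsidy first appears in round 6.

6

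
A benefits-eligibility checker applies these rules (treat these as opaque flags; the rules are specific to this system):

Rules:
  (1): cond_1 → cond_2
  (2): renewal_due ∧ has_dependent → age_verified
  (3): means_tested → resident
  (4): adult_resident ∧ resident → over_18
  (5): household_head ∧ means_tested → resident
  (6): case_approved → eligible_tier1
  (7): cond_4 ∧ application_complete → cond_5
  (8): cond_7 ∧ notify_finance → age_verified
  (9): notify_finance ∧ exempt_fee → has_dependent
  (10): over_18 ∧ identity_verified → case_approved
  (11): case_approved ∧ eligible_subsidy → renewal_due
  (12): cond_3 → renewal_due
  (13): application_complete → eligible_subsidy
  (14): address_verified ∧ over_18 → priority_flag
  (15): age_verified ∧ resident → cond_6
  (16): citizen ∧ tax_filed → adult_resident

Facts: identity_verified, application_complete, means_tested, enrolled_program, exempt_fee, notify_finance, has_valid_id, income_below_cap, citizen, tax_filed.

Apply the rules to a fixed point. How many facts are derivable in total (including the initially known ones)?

Round 1 fires (3), (9), (13), (16), giving resident, has_dependent, eligible_subsidy, adult_resident.
Round 2 fires (4), giving over_18.
Round 3 fires (10), giving case_approved.
Round 4 fires (6), (11), giving eligible_tier1, renewal_due.
Round 5 fires (2), giving age_verified.
Round 6 fires (15), giving cond_6.
Closure: {adult_resident, age_verified, application_complete, case_approved, citizen, cond_6, eligible_subsidy, eligible_tier1, enrolled_program, exempt_fee, has_dependent, has_valid_id, identity_verified, income_below_cap, means_tested, notify_finance, over_18, renewal_due, resident, tax_filed} — 20 facts.

20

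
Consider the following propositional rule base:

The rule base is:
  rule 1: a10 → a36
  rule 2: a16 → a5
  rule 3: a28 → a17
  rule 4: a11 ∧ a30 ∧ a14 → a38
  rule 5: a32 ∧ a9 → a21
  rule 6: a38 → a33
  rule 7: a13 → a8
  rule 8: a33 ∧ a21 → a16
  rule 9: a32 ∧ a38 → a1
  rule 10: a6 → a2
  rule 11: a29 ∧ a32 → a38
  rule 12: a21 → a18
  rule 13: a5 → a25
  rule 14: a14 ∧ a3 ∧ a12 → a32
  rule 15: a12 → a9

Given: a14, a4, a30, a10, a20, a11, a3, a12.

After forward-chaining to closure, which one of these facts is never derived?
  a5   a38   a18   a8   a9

Round 1: rule 1 [a10 → a36]; rule 4 [a11 ∧ a30 ∧ a14 → a38]; rule 14 [a14 ∧ a3 ∧ a12 → a32]; rule 15 [a12 → a9]. Adds a36, a38, a32, a9.
Round 2: rule 5 [a32 ∧ a9 → a21]; rule 6 [a38 → a33]; rule 9 [a32 ∧ a38 → a1]. Adds a21, a33, a1.
Round 3: rule 8 [a33 ∧ a21 → a16]; rule 12 [a21 → a18]. Adds a16, a18.
Round 4: rule 2 [a16 → a5]. Adds a5.
Round 5: rule 13 [a5 → a25]. Adds a25.
Derived: a18 (round 3), a38 (round 1), a9 (round 1), a5 (round 4). a8 never appears in any round.

a8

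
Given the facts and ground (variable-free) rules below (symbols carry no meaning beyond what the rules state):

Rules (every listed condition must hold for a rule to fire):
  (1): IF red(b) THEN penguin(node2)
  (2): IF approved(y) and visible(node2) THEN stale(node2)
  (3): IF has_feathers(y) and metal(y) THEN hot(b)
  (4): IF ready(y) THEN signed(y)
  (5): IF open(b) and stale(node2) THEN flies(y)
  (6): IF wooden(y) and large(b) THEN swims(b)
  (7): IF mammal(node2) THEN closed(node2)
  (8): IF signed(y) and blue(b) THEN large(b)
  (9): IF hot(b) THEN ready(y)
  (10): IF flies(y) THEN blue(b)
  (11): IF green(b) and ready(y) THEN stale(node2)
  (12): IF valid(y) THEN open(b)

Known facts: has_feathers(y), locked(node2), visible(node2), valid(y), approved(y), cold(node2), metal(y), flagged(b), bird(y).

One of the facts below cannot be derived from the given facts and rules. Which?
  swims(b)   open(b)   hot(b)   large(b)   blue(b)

Round 1: (2) [IF approved(y) and visible(node2) THEN stale(node2)]; (3) [IF has_feathers(y) and metal(y) THEN hot(b)]; (12) [IF valid(y) THEN open(b)]. Adds stale(node2), hot(b), open(b).
Round 2: (5) [IF open(b) and stale(node2) THEN flies(y)]; (9) [IF hot(b) THEN ready(y)]. Adds flies(y), ready(y).
Round 3: (4) [IF ready(y) THEN signed(y)]; (10) [IF flies(y) THEN blue(b)]. Adds signed(y), blue(b).
Round 4: (8) [IF signed(y) and blue(b) THEN large(b)]. Adds large(b).
Derived: large(b) (round 4), blue(b) (round 3), open(b) (round 1), hot(b) (round 1). swims(b) never appears in any round.

swims(b)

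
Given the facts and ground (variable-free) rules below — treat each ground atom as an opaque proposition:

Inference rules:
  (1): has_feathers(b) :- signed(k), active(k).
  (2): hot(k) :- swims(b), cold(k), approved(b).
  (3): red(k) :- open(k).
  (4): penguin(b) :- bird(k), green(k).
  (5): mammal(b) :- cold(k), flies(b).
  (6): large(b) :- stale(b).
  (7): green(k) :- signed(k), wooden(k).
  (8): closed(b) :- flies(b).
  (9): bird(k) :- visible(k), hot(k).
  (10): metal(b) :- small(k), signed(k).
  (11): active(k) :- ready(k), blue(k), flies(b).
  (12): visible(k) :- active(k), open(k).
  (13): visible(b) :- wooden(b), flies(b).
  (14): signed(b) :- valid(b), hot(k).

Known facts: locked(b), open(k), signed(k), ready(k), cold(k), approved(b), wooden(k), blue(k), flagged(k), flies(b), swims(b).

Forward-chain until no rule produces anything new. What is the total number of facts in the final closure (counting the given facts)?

[1] (2) [hot(k) :- swims(b), cold(k), approved(b).]; (3) [red(k) :- open(k).]; (5) [mammal(b) :- cold(k), flies(b).]; (7) [green(k) :- signed(k), wooden(k).]; (8) [closed(b) :- flies(b).]; (11) [active(k) :- ready(k), blue(k), flies(b).]. ⇒ new: hot(k), red(k), mammal(b), green(k), closed(b), active(k).
[2] (1) [has_feathers(b) :- signed(k), active(k).]; (12) [visible(k) :- active(k), open(k).]. ⇒ new: has_feathers(b), visible(k).
[3] (9) [bird(k) :- visible(k), hot(k).]. ⇒ new: bird(k).
[4] (4) [penguin(b) :- bird(k), green(k).]. ⇒ new: penguin(b).
Closure: {active(k), approved(b), bird(k), blue(k), closed(b), cold(k), flagged(k), flies(b), green(k), has_feathers(b), hot(k), locked(b), mammal(b), open(k), penguin(b), ready(k), red(k), signed(k), swims(b), visible(k), wooden(k)} — 21 facts.

21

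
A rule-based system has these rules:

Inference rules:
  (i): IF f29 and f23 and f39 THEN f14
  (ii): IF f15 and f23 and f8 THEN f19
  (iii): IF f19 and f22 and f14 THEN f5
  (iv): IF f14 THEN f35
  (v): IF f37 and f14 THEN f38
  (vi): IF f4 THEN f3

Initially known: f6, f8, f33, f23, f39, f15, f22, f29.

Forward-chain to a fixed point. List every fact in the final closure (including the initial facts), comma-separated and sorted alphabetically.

f14, f15, f19, f22, f23, f29, f33, f35, f39, f5, f6, f8

Round 1 fires (i), (ii), giving f14, f19.
Round 2 fires (iii), (iv), giving f5, f35.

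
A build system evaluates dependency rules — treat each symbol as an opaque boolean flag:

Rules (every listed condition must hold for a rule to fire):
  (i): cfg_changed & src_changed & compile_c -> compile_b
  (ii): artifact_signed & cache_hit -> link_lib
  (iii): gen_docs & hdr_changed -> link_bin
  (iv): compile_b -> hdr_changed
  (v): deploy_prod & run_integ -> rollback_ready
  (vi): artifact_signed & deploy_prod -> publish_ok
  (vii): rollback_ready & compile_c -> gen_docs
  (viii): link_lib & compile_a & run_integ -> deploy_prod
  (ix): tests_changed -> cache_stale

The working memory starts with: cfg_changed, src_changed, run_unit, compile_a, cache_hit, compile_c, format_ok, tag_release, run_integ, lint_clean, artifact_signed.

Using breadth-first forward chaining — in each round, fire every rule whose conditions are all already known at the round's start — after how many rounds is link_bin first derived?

5

[1] (i) [cfg_changed & src_changed & compile_c -> compile_b]; (ii) [artifact_signed & cache_hit -> link_lib]. ⇒ new: compile_b, link_lib.
[2] (iv) [compile_b -> hdr_changed]; (viii) [link_lib & compile_a & run_integ -> deploy_prod]. ⇒ new: hdr_changed, deploy_prod.
[3] (v) [deploy_prod & run_integ -> rollback_ready]; (vi) [artifact_signed & deploy_prod -> publish_ok]. ⇒ new: rollback_ready, publish_ok.
[4] (vii) [rollback_ready & compile_c -> gen_docs]. ⇒ new: gen_docs.
[5] (iii) [gen_docs & hdr_changed -> link_bin]. ⇒ new: link_bin.
link_bin first appears in round 5.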